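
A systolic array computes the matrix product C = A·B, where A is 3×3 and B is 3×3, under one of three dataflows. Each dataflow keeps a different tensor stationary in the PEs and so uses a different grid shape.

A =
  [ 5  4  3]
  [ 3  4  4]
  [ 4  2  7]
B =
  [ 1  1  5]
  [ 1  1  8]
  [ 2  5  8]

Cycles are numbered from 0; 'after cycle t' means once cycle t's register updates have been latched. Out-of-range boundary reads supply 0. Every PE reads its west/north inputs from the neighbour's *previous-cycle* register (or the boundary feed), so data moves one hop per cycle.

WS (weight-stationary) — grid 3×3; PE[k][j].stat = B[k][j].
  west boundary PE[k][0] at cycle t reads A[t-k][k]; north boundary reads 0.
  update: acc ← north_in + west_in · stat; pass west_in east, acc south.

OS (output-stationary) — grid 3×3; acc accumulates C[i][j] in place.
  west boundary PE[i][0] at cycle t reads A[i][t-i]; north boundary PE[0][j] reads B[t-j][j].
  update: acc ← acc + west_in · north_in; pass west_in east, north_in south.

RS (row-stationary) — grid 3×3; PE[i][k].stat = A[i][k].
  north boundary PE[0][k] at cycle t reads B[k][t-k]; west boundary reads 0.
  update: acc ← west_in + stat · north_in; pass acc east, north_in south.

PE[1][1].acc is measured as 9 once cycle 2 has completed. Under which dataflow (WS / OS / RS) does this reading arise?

dataflow = WS

WS (3×3 grid), PE[1][1]:
  step 0 · PE1,1: acc=0; fwd→0 fwd↓0
  step 1 · PE1,1: acc=0; fwd→0 fwd↓0
  step 2 · PE1,1: acc=9; fwd→4 fwd↓9
OS (3×3 grid), PE[1][1]:
  step 0 · PE1,1: acc=0; fwd→0 fwd↓0
  step 1 · PE1,1: acc=0; fwd→0 fwd↓0
  step 2 · PE1,1: acc=3; fwd→3 fwd↓1
RS (3×3 grid), PE[1][1]:
  step 0 · PE1,1: acc=0; fwd→0 fwd↓0
  step 1 · PE1,1: acc=0; fwd→0 fwd↓0
  step 2 · PE1,1: acc=7; fwd→7 fwd↓1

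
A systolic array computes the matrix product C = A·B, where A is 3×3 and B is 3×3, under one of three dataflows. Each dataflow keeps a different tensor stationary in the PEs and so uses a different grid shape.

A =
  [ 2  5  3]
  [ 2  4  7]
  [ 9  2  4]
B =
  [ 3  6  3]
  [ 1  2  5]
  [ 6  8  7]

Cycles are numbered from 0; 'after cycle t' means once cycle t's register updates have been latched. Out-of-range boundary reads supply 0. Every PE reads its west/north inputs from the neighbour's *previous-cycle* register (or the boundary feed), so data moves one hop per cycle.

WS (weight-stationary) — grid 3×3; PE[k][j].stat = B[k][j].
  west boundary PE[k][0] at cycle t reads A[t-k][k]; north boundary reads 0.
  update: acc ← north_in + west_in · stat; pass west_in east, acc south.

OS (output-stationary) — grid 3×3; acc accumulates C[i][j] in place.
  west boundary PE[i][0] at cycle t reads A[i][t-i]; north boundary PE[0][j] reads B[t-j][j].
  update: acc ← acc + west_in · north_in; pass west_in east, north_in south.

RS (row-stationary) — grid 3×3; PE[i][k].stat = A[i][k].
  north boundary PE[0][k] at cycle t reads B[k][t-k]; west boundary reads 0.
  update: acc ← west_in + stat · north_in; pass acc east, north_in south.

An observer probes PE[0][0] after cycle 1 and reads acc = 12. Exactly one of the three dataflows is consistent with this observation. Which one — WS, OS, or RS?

Under WS (3×3), PE[0][0]:
  step 0 · PE0,0: acc=6; fwd→2 fwd↓6
  step 1 · PE0,0: acc=6; fwd→2 fwd↓6
Under OS (3×3), PE[0][0]:
  step 0 · PE0,0: acc=6; fwd→2 fwd↓3
  step 1 · PE0,0: acc=11; fwd→5 fwd↓1
Under RS (3×3), PE[0][0]:
  step 0 · PE0,0: acc=6; fwd→6 fwd↓3
  step 1 · PE0,0: acc=12; fwd→12 fwd↓6

dataflow = RS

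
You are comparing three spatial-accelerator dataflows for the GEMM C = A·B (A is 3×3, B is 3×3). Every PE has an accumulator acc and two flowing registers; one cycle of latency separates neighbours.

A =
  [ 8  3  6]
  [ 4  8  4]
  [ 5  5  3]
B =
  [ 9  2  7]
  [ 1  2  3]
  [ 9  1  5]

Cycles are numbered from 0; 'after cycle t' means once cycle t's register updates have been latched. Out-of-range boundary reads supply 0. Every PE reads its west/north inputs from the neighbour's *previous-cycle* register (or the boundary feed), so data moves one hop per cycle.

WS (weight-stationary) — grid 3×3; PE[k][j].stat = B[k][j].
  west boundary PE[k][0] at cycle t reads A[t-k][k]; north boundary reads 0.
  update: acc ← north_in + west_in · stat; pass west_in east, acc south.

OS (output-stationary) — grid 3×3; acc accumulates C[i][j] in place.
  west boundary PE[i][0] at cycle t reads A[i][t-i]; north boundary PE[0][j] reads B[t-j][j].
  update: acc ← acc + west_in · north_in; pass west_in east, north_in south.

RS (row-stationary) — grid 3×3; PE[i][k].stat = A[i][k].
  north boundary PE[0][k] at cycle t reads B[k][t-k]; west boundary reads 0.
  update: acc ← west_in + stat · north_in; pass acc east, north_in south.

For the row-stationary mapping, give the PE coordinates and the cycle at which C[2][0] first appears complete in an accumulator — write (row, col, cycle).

RS: C[2][0] accumulates in PE[2][2]:
  [0] (2,2) acc=0 (h:0 v:0)
  [1] (2,2) acc=0 (h:0 v:0)
  [2] (2,2) acc=0 (h:0 v:0)
  [3] (2,2) acc=0 (h:0 v:0)
  [4] (2,2) acc=77 (h:77 v:9)

(row, col, cycle) = (2, 2, 4)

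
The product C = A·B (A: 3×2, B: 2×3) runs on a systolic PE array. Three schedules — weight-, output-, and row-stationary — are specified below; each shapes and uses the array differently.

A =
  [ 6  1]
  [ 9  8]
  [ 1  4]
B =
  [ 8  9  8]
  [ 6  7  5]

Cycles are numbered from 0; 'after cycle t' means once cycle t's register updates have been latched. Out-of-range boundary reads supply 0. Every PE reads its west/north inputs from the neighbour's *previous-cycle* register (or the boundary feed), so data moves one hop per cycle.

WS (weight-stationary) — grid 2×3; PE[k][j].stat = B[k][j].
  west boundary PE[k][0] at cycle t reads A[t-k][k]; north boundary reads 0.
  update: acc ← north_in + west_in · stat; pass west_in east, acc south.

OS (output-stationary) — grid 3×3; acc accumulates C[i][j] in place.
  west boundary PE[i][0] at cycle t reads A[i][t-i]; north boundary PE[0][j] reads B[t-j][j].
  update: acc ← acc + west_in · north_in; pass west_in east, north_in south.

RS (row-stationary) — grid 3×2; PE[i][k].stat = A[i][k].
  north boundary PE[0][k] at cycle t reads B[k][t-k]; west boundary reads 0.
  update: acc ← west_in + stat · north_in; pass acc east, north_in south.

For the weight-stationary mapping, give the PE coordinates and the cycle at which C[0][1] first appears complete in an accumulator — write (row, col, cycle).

WS — PE[1][1] is where C[0][1] collects:
  c0 r1c1: 0 / 0 / 0
  c1 r1c1: 0 / 0 / 0
  c2 r1c1: 61 / 1 / 61

(row, col, cycle) = (1, 1, 2)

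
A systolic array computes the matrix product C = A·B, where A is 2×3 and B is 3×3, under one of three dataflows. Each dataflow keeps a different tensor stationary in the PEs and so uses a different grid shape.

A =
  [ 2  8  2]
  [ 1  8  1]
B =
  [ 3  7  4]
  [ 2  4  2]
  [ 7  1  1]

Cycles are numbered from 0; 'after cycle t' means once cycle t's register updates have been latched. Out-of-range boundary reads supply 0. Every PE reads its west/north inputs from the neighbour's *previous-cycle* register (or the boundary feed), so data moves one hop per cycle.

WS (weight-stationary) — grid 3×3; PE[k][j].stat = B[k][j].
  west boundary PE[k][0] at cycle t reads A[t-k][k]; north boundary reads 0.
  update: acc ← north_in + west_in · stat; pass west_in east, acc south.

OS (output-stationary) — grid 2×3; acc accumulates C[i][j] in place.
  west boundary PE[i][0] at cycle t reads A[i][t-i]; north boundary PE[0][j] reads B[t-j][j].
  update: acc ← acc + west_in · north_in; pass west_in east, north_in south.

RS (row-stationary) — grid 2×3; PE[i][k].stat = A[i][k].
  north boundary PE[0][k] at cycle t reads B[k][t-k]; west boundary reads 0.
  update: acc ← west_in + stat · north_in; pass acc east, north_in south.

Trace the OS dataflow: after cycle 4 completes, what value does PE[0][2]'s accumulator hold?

PE[0][2].acc = 26

OS 2×3: PE[0][2] cycle-by-cycle (with neighbour feeds):
  cycle 0: PE[0][1] → acc 0, east 0, south 0
  cycle 0: PE[0][2] → acc 0, east 0, south 0
  cycle 1: PE[0][1] → acc 14, east 2, south 7
  cycle 1: PE[0][2] → acc 0, east 0, south 0
  cycle 2: PE[0][1] → acc 46, east 8, south 4
  cycle 2: PE[0][2] → acc 8, east 2, south 4
  cycle 3: PE[0][1] → acc 48, east 2, south 1
  cycle 3: PE[0][2] → acc 24, east 8, south 2
  cycle 4: PE[0][1] → acc 48, east 0, south 0
  cycle 4: PE[0][2] → acc 26, east 2, south 1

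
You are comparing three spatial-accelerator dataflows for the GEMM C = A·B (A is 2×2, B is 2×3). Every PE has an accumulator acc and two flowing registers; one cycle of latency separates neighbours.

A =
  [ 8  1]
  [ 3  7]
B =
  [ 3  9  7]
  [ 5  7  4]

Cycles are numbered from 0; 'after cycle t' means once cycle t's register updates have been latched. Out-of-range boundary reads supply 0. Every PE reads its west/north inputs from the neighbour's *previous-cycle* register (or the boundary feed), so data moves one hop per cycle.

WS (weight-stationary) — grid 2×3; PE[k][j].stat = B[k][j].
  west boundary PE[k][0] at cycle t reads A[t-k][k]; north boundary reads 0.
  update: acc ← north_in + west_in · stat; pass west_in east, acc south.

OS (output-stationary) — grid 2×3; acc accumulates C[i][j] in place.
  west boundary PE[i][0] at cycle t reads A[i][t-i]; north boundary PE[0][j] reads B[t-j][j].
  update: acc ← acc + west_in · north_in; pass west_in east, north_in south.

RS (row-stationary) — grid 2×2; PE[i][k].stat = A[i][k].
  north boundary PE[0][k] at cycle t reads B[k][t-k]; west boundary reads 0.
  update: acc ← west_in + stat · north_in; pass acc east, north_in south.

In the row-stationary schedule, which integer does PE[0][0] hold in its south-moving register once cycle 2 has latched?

register = 7

RS 2×2: PE[0][0] cycle-by-cycle (with neighbour feeds):
  [0] (0,0) acc=24 (h:24 v:3)
  [1] (0,0) acc=72 (h:72 v:9)
  [2] (0,0) acc=56 (h:56 v:7)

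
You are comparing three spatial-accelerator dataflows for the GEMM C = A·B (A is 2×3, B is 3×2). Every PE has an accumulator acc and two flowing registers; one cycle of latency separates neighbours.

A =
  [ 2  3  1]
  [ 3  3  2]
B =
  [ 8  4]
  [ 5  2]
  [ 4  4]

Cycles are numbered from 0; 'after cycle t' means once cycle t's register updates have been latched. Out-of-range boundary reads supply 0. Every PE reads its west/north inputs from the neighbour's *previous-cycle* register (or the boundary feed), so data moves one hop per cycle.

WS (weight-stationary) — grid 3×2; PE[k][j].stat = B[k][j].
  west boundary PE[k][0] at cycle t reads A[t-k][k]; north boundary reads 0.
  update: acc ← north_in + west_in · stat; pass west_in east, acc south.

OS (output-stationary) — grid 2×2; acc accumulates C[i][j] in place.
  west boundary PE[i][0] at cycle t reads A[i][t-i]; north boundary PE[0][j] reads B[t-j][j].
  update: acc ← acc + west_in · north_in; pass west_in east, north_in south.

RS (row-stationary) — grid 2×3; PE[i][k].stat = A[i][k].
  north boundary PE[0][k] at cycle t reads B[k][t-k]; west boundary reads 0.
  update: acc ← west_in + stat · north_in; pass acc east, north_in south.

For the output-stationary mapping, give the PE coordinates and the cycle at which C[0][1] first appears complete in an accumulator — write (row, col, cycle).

OS — PE[0][1] is where C[0][1] collects:
  step 0 · PE0,1: acc=0; fwd→0 fwd↓0
  step 1 · PE0,1: acc=8; fwd→2 fwd↓4
  step 2 · PE0,1: acc=14; fwd→3 fwd↓2
  step 3 · PE0,1: acc=18; fwd→1 fwd↓4

(row, col, cycle) = (0, 1, 3)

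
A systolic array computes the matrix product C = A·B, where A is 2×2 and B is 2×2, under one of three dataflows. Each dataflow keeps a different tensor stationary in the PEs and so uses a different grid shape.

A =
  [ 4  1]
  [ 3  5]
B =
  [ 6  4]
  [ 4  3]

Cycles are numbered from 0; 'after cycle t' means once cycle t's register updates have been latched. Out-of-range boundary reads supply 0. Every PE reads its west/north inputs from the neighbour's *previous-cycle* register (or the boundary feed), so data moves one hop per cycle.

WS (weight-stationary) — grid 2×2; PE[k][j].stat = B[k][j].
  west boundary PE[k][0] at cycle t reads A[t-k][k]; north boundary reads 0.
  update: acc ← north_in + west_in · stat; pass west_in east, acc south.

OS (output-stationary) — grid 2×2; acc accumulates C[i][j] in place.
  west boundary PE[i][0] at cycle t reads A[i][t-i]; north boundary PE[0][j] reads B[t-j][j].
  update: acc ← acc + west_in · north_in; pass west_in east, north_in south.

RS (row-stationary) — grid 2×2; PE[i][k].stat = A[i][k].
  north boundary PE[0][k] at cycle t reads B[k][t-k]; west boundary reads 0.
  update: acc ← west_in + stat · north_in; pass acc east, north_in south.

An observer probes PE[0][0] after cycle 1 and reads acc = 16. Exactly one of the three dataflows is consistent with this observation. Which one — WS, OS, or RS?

WS [2×2] PE[0][0] across cycles:
  @0  [0,0]  acc 24  |  →4  ↓24
  @1  [0,0]  acc 18  |  →3  ↓18
OS [2×2] PE[0][0] across cycles:
  @0  [0,0]  acc 24  |  →4  ↓6
  @1  [0,0]  acc 28  |  →1  ↓4
RS [2×2] PE[0][0] across cycles:
  @0  [0,0]  acc 24  |  →24  ↓6
  @1  [0,0]  acc 16  |  →16  ↓4

dataflow = RS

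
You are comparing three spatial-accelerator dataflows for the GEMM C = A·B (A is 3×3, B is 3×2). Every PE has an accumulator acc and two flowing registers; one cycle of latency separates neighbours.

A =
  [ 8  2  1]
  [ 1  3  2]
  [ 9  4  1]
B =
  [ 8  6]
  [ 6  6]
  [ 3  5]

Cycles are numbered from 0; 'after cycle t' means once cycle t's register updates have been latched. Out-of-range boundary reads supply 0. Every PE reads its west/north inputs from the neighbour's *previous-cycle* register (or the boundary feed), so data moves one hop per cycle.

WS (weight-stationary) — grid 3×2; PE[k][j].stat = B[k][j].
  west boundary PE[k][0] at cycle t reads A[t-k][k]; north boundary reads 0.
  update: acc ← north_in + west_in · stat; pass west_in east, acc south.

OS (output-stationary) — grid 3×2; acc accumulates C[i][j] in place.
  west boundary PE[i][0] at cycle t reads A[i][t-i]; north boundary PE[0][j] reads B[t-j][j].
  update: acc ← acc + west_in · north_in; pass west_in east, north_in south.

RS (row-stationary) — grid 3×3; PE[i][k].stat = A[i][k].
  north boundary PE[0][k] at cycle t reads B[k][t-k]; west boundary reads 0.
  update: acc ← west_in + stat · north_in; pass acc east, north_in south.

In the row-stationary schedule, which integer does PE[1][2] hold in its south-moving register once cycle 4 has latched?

RS 3×3: PE[1][2] cycle-by-cycle (with neighbour feeds):
  0: (0,2).acc=0  regs=<0,0>
  0: (1,1).acc=0  regs=<0,0>
  0: (1,2).acc=0  regs=<0,0>
  1: (0,2).acc=0  regs=<0,0>
  1: (1,1).acc=0  regs=<0,0>
  1: (1,2).acc=0  regs=<0,0>
  2: (0,2).acc=79  regs=<79,3>
  2: (1,1).acc=26  regs=<26,6>
  2: (1,2).acc=0  regs=<0,0>
  3: (0,2).acc=65  regs=<65,5>
  3: (1,1).acc=24  regs=<24,6>
  3: (1,2).acc=32  regs=<32,3>
  4: (0,2).acc=0  regs=<0,0>
  4: (1,1).acc=0  regs=<0,0>
  4: (1,2).acc=34  regs=<34,5>

register = 5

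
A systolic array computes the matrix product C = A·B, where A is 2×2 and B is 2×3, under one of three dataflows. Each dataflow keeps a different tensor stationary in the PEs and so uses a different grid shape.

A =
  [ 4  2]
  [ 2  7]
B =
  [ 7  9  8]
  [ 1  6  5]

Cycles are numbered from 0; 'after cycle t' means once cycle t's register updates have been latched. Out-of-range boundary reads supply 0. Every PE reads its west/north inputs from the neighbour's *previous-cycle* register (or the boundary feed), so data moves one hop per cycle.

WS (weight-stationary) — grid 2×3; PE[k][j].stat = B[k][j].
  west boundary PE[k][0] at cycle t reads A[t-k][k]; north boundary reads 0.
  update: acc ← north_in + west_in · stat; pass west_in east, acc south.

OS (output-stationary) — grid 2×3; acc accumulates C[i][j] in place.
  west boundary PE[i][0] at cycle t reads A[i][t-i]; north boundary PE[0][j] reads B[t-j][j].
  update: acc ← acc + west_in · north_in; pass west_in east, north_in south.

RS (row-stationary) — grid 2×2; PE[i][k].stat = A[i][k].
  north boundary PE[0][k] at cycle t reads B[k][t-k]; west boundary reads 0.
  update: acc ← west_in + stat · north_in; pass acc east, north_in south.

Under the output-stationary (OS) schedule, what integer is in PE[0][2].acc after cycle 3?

PE[0][2].acc = 42

Tracing OS — 2×3 array, target PE[0][2]:
  @0  [0,1]  acc 0  |  →0  ↓0
  @0  [0,2]  acc 0  |  →0  ↓0
  @1  [0,1]  acc 36  |  →4  ↓9
  @1  [0,2]  acc 0  |  →0  ↓0
  @2  [0,1]  acc 48  |  →2  ↓6
  @2  [0,2]  acc 32  |  →4  ↓8
  @3  [0,1]  acc 48  |  →0  ↓0
  @3  [0,2]  acc 42  |  →2  ↓5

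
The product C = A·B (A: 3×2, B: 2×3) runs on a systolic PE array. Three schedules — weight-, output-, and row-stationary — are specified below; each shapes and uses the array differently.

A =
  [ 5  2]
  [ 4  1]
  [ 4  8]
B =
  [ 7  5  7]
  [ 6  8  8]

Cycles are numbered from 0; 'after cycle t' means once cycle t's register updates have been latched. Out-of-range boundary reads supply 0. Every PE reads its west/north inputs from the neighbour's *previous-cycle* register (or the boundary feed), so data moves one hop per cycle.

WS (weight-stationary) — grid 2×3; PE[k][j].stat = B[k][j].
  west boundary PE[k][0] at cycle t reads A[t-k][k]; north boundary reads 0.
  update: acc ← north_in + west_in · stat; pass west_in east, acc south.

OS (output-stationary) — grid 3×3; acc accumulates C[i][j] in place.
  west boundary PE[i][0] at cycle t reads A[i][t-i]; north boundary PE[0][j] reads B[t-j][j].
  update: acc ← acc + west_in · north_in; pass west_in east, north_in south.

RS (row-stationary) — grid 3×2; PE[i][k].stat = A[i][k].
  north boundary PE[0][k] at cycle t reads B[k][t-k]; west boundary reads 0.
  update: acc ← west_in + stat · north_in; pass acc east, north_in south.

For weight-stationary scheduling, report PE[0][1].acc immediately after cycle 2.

PE[0][1].acc = 20

WS on a 2×3 grid — tracing PE[0][1] and its feeders:
  cycle 0: PE[0][0] → acc 35, east 5, south 35
  cycle 0: PE[0][1] → acc 0, east 0, south 0
  cycle 1: PE[0][0] → acc 28, east 4, south 28
  cycle 1: PE[0][1] → acc 25, east 5, south 25
  cycle 2: PE[0][0] → acc 28, east 4, south 28
  cycle 2: PE[0][1] → acc 20, east 4, south 20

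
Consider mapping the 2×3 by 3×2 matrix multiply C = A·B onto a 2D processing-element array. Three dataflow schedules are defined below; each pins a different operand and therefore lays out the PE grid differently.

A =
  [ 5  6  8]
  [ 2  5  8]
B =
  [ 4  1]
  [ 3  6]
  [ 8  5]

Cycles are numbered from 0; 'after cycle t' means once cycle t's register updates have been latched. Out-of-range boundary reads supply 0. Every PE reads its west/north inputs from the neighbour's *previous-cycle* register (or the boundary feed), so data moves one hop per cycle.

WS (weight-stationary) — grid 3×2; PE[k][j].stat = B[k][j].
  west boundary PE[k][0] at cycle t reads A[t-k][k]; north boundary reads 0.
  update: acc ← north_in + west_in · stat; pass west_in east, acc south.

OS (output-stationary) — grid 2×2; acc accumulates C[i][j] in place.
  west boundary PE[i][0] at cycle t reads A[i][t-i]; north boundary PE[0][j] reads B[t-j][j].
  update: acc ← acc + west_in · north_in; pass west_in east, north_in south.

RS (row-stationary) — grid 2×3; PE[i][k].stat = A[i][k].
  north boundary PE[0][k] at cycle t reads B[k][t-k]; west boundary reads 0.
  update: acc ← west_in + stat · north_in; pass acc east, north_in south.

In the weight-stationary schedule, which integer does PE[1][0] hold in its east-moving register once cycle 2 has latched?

register = 5

WS (3×2). Following PE[1][0] plus its west/north inputs:
  cycle 0: PE[0][0] → acc 20, east 5, south 20
  cycle 0: PE[1][0] → acc 0, east 0, south 0
  cycle 1: PE[0][0] → acc 8, east 2, south 8
  cycle 1: PE[1][0] → acc 38, east 6, south 38
  cycle 2: PE[0][0] → acc 0, east 0, south 0
  cycle 2: PE[1][0] → acc 23, east 5, south 23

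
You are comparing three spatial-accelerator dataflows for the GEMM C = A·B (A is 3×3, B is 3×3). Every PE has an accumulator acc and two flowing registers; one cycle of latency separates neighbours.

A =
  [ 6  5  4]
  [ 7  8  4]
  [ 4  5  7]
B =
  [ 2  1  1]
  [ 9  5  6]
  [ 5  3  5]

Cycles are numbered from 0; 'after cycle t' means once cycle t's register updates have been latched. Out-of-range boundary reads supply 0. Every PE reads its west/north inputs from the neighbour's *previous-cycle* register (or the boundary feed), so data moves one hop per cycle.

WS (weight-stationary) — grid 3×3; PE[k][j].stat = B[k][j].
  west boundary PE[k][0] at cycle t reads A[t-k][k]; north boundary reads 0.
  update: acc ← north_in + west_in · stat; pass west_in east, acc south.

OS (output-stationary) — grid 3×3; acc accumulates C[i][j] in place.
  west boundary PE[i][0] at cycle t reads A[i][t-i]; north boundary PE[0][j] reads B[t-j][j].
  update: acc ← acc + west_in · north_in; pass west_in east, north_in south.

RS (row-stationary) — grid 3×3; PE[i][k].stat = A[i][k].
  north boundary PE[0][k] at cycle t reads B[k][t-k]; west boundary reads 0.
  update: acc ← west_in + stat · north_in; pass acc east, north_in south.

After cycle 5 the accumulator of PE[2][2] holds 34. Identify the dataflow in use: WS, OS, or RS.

dataflow = OS

Under WS (3×3), PE[2][2]:
  t=0 PE[2][2]: acc=0 h=0 v=0
  t=1 PE[2][2]: acc=0 h=0 v=0
  t=2 PE[2][2]: acc=0 h=0 v=0
  t=3 PE[2][2]: acc=0 h=0 v=0
  t=4 PE[2][2]: acc=56 h=4 v=56
  t=5 PE[2][2]: acc=75 h=4 v=75
Under OS (3×3), PE[2][2]:
  t=0 PE[2][2]: acc=0 h=0 v=0
  t=1 PE[2][2]: acc=0 h=0 v=0
  t=2 PE[2][2]: acc=0 h=0 v=0
  t=3 PE[2][2]: acc=0 h=0 v=0
  t=4 PE[2][2]: acc=4 h=4 v=1
  t=5 PE[2][2]: acc=34 h=5 v=6
Under RS (3×3), PE[2][2]:
  t=0 PE[2][2]: acc=0 h=0 v=0
  t=1 PE[2][2]: acc=0 h=0 v=0
  t=2 PE[2][2]: acc=0 h=0 v=0
  t=3 PE[2][2]: acc=0 h=0 v=0
  t=4 PE[2][2]: acc=88 h=88 v=5
  t=5 PE[2][2]: acc=50 h=50 v=3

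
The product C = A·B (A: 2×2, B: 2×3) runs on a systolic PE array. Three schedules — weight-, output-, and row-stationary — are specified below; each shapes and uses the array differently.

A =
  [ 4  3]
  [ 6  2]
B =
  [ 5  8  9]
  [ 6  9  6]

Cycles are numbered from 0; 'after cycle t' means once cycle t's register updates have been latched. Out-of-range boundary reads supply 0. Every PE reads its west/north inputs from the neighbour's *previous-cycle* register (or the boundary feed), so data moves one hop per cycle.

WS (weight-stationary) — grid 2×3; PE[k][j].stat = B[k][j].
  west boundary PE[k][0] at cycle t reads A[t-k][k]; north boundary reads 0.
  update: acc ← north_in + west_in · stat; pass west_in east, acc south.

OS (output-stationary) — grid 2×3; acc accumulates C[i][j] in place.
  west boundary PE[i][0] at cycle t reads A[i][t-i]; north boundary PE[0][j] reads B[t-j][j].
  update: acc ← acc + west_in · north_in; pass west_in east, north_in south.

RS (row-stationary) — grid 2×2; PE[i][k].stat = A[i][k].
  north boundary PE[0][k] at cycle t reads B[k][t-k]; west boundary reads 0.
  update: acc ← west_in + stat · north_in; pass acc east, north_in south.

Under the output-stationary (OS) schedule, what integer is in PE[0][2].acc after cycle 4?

OS on a 2×3 grid — tracing PE[0][2] and its feeders:
  @0  [0,1]  acc 0  |  →0  ↓0
  @0  [0,2]  acc 0  |  →0  ↓0
  @1  [0,1]  acc 32  |  →4  ↓8
  @1  [0,2]  acc 0  |  →0  ↓0
  @2  [0,1]  acc 59  |  →3  ↓9
  @2  [0,2]  acc 36  |  →4  ↓9
  @3  [0,1]  acc 59  |  →0  ↓0
  @3  [0,2]  acc 54  |  →3  ↓6
  @4  [0,1]  acc 59  |  →0  ↓0
  @4  [0,2]  acc 54  |  →0  ↓0

PE[0][2].acc = 54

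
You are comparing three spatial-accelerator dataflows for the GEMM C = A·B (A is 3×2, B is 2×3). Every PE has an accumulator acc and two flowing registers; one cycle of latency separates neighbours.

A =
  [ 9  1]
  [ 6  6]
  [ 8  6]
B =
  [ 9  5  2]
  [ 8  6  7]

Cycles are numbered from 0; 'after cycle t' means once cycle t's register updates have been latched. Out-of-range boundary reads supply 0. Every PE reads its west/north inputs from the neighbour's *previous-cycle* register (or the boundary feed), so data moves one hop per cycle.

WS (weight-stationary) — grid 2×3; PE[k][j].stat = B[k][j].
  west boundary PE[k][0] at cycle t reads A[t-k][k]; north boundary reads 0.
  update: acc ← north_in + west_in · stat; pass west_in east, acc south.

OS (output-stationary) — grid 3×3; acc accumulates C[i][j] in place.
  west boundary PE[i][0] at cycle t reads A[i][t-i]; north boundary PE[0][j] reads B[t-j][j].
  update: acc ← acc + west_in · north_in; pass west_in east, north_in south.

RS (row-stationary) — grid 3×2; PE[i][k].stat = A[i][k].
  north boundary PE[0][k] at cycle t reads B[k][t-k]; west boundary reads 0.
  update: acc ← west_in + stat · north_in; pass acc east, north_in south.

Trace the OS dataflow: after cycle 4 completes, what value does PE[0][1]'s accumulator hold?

OS (3×3). Following PE[0][1] plus its west/north inputs:
  cycle 0: PE[0][0] → acc 81, east 9, south 9
  cycle 0: PE[0][1] → acc 0, east 0, south 0
  cycle 1: PE[0][0] → acc 89, east 1, south 8
  cycle 1: PE[0][1] → acc 45, east 9, south 5
  cycle 2: PE[0][0] → acc 89, east 0, south 0
  cycle 2: PE[0][1] → acc 51, east 1, south 6
  cycle 3: PE[0][0] → acc 89, east 0, south 0
  cycle 3: PE[0][1] → acc 51, east 0, south 0
  cycle 4: PE[0][0] → acc 89, east 0, south 0
  cycle 4: PE[0][1] → acc 51, east 0, south 0

PE[0][1].acc = 51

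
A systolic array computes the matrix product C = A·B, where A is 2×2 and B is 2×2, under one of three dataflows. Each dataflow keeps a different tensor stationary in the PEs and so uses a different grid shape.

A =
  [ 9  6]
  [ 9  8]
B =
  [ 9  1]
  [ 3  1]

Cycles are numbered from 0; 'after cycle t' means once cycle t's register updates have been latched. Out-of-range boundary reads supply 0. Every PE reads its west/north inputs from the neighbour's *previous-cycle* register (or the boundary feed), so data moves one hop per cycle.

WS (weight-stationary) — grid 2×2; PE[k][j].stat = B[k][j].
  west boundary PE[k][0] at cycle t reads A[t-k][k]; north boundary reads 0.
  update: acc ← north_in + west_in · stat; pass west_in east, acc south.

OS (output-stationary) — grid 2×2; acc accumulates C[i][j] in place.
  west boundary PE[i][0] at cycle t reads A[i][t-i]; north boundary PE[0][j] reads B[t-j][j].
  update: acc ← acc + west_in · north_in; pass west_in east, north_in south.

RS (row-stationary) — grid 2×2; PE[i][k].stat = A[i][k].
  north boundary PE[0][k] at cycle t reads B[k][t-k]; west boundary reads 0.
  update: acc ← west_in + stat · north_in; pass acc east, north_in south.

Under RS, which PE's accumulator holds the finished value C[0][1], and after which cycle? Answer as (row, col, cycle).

RS: C[0][1] accumulates in PE[0][1]:
  c0 r0c1: 0 / 0 / 0
  c1 r0c1: 99 / 99 / 3
  c2 r0c1: 15 / 15 / 1

(row, col, cycle) = (0, 1, 2)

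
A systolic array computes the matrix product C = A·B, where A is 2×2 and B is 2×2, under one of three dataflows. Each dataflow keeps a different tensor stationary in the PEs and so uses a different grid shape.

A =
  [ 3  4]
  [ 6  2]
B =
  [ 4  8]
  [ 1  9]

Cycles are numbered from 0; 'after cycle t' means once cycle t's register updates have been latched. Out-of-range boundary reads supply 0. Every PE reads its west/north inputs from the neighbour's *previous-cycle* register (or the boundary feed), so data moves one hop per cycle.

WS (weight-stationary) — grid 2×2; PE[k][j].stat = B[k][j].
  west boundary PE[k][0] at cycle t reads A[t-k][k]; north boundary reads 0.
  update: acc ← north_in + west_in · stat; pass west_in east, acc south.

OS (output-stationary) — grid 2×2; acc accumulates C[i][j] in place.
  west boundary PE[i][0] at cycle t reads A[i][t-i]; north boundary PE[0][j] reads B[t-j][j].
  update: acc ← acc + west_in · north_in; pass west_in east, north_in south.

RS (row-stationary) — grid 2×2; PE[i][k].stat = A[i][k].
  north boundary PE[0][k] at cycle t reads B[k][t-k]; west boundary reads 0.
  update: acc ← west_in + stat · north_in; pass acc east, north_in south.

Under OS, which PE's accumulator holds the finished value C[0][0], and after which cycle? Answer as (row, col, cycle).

OS: C[0][0] accumulates in PE[0][0]:
  cycle 0: PE[0][0] → acc 12, east 3, south 4
  cycle 1: PE[0][0] → acc 16, east 4, south 1

(row, col, cycle) = (0, 0, 1)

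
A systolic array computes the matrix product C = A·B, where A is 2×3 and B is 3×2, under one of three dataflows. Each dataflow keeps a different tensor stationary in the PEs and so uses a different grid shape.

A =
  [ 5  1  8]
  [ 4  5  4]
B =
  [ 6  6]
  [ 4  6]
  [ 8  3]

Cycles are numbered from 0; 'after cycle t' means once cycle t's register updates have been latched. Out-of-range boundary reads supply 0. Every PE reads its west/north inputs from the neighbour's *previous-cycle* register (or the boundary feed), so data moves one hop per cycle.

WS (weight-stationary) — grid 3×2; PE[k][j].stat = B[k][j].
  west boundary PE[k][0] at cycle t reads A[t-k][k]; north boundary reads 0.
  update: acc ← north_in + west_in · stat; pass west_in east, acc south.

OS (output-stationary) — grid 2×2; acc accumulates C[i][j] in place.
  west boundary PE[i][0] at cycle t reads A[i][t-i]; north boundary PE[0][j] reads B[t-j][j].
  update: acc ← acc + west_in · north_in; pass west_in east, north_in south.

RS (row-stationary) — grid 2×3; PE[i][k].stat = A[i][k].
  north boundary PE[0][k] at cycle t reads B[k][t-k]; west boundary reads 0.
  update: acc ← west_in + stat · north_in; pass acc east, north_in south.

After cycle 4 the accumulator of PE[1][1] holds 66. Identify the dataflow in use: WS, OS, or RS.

dataflow = OS

WS (3×2 grid), PE[1][1]:
  0: (1,1).acc=0  regs=<0,0>
  1: (1,1).acc=0  regs=<0,0>
  2: (1,1).acc=36  regs=<1,36>
  3: (1,1).acc=54  regs=<5,54>
  4: (1,1).acc=0  regs=<0,0>
OS (2×2 grid), PE[1][1]:
  0: (1,1).acc=0  regs=<0,0>
  1: (1,1).acc=0  regs=<0,0>
  2: (1,1).acc=24  regs=<4,6>
  3: (1,1).acc=54  regs=<5,6>
  4: (1,1).acc=66  regs=<4,3>
RS (2×3 grid), PE[1][1]:
  0: (1,1).acc=0  regs=<0,0>
  1: (1,1).acc=0  regs=<0,0>
  2: (1,1).acc=44  regs=<44,4>
  3: (1,1).acc=54  regs=<54,6>
  4: (1,1).acc=0  regs=<0,0>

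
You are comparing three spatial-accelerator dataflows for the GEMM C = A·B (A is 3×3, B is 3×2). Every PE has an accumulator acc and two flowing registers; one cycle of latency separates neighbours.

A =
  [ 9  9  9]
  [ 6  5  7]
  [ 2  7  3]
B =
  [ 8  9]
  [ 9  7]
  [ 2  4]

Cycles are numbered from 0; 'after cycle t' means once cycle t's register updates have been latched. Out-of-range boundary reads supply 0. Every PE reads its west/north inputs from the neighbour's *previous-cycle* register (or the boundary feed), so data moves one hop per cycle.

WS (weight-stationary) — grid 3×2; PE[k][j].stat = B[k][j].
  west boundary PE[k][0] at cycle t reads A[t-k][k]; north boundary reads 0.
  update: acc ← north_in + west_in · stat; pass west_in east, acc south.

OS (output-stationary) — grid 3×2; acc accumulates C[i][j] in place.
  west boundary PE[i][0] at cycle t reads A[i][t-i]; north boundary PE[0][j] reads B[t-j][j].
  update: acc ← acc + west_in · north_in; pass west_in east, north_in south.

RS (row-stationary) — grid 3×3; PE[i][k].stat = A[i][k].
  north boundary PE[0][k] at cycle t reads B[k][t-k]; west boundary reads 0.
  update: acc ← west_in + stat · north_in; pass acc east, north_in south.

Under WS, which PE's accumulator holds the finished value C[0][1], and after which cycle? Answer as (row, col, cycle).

(row, col, cycle) = (2, 1, 3)

Under WS, C[0][1] lands at PE[2][1]:
  cycle 0: PE[2][1] → acc 0, east 0, south 0
  cycle 1: PE[2][1] → acc 0, east 0, south 0
  cycle 2: PE[2][1] → acc 0, east 0, south 0
  cycle 3: PE[2][1] → acc 180, east 9, south 180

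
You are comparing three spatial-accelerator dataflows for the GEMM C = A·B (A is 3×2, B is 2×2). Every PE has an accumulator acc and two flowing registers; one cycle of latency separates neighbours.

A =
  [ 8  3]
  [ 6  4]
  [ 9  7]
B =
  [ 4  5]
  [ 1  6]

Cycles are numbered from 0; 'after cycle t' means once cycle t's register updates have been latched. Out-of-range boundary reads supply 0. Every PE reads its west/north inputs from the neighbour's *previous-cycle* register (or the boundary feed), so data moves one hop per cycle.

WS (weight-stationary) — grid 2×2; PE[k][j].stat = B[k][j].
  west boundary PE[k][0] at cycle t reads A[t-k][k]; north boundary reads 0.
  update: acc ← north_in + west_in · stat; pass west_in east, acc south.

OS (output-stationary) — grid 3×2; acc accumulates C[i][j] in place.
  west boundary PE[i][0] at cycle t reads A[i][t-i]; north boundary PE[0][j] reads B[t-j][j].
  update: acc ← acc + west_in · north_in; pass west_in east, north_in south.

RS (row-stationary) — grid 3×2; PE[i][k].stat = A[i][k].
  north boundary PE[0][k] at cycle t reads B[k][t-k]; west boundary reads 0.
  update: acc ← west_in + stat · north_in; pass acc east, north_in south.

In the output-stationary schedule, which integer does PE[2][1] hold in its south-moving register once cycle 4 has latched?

register = 6

Tracing OS — 3×2 array, target PE[2][1]:
  [0] (1,1) acc=0 (h:0 v:0)
  [0] (2,0) acc=0 (h:0 v:0)
  [0] (2,1) acc=0 (h:0 v:0)
  [1] (1,1) acc=0 (h:0 v:0)
  [1] (2,0) acc=0 (h:0 v:0)
  [1] (2,1) acc=0 (h:0 v:0)
  [2] (1,1) acc=30 (h:6 v:5)
  [2] (2,0) acc=36 (h:9 v:4)
  [2] (2,1) acc=0 (h:0 v:0)
  [3] (1,1) acc=54 (h:4 v:6)
  [3] (2,0) acc=43 (h:7 v:1)
  [3] (2,1) acc=45 (h:9 v:5)
  [4] (1,1) acc=54 (h:0 v:0)
  [4] (2,0) acc=43 (h:0 v:0)
  [4] (2,1) acc=87 (h:7 v:6)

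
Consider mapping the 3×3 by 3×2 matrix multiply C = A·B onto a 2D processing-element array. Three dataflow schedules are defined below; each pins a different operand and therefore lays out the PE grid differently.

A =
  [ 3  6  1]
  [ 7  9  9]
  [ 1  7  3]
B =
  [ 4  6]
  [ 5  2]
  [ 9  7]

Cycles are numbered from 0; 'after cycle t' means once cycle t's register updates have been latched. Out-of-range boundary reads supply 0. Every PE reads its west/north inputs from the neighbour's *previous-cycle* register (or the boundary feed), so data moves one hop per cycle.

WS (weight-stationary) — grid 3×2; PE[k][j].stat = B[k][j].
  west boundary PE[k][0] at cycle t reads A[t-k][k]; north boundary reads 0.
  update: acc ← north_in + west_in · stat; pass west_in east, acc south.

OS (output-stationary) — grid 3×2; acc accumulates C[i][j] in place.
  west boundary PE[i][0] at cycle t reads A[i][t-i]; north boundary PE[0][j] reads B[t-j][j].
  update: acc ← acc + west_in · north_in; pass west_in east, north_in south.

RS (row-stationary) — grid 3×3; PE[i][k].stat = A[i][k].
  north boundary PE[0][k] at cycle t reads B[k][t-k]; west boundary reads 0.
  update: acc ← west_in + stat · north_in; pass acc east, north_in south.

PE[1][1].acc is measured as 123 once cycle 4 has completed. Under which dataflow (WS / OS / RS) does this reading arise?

dataflow = OS

WS (3×2 grid), PE[1][1]:
  after 0 — PE[1][1] acc=0, pass-E 0, pass-S 0
  after 1 — PE[1][1] acc=0, pass-E 0, pass-S 0
  after 2 — PE[1][1] acc=30, pass-E 6, pass-S 30
  after 3 — PE[1][1] acc=60, pass-E 9, pass-S 60
  after 4 — PE[1][1] acc=20, pass-E 7, pass-S 20
OS (3×2 grid), PE[1][1]:
  after 0 — PE[1][1] acc=0, pass-E 0, pass-S 0
  after 1 — PE[1][1] acc=0, pass-E 0, pass-S 0
  after 2 — PE[1][1] acc=42, pass-E 7, pass-S 6
  after 3 — PE[1][1] acc=60, pass-E 9, pass-S 2
  after 4 — PE[1][1] acc=123, pass-E 9, pass-S 7
RS (3×3 grid), PE[1][1]:
  after 0 — PE[1][1] acc=0, pass-E 0, pass-S 0
  after 1 — PE[1][1] acc=0, pass-E 0, pass-S 0
  after 2 — PE[1][1] acc=73, pass-E 73, pass-S 5
  after 3 — PE[1][1] acc=60, pass-E 60, pass-S 2
  after 4 — PE[1][1] acc=0, pass-E 0, pass-S 0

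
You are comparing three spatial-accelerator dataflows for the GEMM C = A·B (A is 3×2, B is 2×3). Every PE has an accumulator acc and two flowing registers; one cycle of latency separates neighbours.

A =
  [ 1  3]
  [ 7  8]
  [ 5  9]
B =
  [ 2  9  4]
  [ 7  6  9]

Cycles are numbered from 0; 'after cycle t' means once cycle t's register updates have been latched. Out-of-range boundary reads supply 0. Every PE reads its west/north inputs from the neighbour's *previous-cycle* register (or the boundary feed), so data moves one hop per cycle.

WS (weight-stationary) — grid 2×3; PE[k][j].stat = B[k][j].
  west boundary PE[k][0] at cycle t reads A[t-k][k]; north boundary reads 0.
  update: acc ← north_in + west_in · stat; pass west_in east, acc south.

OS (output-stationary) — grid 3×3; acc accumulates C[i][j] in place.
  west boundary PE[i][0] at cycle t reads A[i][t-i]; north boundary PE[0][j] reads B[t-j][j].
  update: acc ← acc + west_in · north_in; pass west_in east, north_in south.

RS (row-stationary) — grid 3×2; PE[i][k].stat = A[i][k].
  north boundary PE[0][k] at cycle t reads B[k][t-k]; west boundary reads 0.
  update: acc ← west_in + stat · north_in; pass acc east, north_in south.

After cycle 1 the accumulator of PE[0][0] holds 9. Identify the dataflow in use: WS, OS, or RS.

WS (2×3 grid), PE[0][0]:
  @0  [0,0]  acc 2  |  →1  ↓2
  @1  [0,0]  acc 14  |  →7  ↓14
OS (3×3 grid), PE[0][0]:
  @0  [0,0]  acc 2  |  →1  ↓2
  @1  [0,0]  acc 23  |  →3  ↓7
RS (3×2 grid), PE[0][0]:
  @0  [0,0]  acc 2  |  →2  ↓2
  @1  [0,0]  acc 9  |  →9  ↓9

dataflow = RS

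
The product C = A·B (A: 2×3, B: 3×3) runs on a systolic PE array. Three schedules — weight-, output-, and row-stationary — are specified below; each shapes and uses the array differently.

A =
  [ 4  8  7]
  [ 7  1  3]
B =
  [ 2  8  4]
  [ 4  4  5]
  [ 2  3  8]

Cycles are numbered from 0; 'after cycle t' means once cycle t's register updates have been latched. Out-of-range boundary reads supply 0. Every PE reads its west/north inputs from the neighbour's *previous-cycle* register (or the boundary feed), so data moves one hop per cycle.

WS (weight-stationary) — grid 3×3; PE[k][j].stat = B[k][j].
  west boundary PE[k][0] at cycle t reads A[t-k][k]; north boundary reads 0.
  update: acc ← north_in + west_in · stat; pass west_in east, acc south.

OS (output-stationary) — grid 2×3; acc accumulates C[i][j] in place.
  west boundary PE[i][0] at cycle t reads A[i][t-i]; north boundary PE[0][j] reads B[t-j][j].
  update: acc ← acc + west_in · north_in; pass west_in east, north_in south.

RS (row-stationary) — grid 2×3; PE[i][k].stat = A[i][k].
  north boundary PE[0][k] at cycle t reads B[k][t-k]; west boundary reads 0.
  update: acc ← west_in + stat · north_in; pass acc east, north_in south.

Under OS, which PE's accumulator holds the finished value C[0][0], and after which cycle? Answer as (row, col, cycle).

Under OS, C[0][0] lands at PE[0][0]:
  cycle 0: PE[0][0] → acc 8, east 4, south 2
  cycle 1: PE[0][0] → acc 40, east 8, south 4
  cycle 2: PE[0][0] → acc 54, east 7, south 2

(row, col, cycle) = (0, 0, 2)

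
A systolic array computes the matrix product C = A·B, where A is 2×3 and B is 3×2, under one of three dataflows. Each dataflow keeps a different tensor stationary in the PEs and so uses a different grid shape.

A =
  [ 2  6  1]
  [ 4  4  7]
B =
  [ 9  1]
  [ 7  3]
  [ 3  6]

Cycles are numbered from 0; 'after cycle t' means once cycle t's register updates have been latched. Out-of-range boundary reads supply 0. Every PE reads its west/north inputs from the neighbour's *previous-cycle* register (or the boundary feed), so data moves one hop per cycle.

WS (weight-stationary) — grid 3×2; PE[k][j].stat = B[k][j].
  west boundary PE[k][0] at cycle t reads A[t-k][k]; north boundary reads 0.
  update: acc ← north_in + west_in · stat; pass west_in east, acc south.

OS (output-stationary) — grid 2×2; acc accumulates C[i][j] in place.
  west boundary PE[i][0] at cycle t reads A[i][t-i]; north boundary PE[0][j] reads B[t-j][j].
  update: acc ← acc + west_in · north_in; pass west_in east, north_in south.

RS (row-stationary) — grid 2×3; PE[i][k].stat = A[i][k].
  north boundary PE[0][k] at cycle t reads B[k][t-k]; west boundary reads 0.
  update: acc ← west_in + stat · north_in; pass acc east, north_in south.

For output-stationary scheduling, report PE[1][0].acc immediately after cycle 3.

PE[1][0].acc = 85

OS on a 2×2 grid — tracing PE[1][0] and its feeders:
  cycle 0: PE[0][0] → acc 18, east 2, south 9
  cycle 0: PE[1][0] → acc 0, east 0, south 0
  cycle 1: PE[0][0] → acc 60, east 6, south 7
  cycle 1: PE[1][0] → acc 36, east 4, south 9
  cycle 2: PE[0][0] → acc 63, east 1, south 3
  cycle 2: PE[1][0] → acc 64, east 4, south 7
  cycle 3: PE[0][0] → acc 63, east 0, south 0
  cycle 3: PE[1][0] → acc 85, east 7, south 3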